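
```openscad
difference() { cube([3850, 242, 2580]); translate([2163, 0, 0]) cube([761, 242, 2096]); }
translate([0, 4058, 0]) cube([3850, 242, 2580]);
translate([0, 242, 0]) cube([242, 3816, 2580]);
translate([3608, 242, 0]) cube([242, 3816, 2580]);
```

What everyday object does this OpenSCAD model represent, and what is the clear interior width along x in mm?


A single room. The interior width is 3366 mm.

Four walls enclosing a rectangle with a door in the front wall — a room. Outside width 3850 minus two 242 mm walls gives 3366 mm.


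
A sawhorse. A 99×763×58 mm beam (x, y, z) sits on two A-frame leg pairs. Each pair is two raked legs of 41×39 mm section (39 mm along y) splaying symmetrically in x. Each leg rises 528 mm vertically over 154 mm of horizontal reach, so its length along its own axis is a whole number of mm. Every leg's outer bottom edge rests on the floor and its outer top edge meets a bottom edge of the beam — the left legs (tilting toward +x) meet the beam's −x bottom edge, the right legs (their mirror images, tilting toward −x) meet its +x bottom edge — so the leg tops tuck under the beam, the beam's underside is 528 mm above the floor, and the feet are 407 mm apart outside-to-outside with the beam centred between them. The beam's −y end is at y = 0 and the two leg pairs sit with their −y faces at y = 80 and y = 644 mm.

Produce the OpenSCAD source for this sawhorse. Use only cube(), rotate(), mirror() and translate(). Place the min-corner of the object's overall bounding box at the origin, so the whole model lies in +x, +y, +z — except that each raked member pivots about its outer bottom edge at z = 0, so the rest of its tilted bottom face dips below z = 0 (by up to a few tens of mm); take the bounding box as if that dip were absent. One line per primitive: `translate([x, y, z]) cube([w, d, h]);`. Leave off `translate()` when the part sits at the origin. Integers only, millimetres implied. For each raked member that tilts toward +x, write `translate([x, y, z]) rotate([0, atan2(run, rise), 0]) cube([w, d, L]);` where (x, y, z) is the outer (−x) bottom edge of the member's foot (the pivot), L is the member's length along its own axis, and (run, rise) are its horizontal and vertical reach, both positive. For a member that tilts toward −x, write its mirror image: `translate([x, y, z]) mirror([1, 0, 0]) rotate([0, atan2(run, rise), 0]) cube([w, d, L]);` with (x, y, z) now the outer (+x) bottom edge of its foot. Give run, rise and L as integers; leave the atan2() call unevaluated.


translate([154, 0, 528]) cube([99, 763, 58]);
translate([0, 80, 0]) rotate([0, atan2(154, 528), 0]) cube([41, 39, 550]);
translate([407, 80, 0]) mirror([1, 0, 0]) rotate([0, atan2(154, 528), 0]) cube([41, 39, 550]);
translate([0, 644, 0]) rotate([0, atan2(154, 528), 0]) cube([41, 39, 550]);
translate([407, 644, 0]) mirror([1, 0, 0]) rotate([0, atan2(154, 528), 0]) cube([41, 39, 550]);


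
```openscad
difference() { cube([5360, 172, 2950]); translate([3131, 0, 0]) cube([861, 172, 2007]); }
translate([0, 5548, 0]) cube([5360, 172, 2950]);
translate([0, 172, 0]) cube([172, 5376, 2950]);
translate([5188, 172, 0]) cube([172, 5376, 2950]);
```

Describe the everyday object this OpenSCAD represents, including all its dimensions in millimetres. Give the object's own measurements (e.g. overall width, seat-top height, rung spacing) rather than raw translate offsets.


A single room: four walls, each 2950 mm tall and 172 mm thick, enclosing an outside footprint 5360×5720 mm (x × y), no floor or roof. The front and back walls (−y and +y sides) run the full x-width; the side walls fit between their inner faces. A door opening 861 mm wide and 2007 mm tall is cut through the front wall from the floor up, its −x edge 3131 mm from the wall's −x end.


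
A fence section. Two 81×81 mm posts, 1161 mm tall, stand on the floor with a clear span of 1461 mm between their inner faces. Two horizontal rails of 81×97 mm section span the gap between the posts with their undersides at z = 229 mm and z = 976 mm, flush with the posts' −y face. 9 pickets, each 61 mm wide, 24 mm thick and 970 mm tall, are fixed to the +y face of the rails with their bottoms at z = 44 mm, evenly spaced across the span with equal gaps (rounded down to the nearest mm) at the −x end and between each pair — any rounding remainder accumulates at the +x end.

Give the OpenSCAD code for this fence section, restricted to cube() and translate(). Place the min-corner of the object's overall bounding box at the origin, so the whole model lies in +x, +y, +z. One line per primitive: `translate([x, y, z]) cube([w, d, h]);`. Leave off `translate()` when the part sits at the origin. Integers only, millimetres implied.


cube([81, 81, 1161]);
translate([1542, 0, 0]) cube([81, 81, 1161]);
translate([81, 0, 229]) cube([1461, 81, 97]);
translate([81, 0, 976]) cube([1461, 81, 97]);
translate([172, 81, 44]) cube([61, 24, 970]);
translate([324, 81, 44]) cube([61, 24, 970]);
translate([476, 81, 44]) cube([61, 24, 970]);
translate([628, 81, 44]) cube([61, 24, 970]);
translate([780, 81, 44]) cube([61, 24, 970]);
translate([932, 81, 44]) cube([61, 24, 970]);
translate([1084, 81, 44]) cube([61, 24, 970]);
translate([1236, 81, 44]) cube([61, 24, 970]);
translate([1388, 81, 44]) cube([61, 24, 970]);


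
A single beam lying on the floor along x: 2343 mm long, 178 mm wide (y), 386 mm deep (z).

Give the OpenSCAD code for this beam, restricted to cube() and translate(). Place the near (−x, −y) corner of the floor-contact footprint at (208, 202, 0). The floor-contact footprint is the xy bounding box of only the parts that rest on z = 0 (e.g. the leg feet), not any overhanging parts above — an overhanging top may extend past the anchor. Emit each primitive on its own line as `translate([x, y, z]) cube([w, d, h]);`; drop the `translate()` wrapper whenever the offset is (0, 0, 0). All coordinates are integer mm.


translate([208, 202, 0]) cube([2343, 178, 386]);


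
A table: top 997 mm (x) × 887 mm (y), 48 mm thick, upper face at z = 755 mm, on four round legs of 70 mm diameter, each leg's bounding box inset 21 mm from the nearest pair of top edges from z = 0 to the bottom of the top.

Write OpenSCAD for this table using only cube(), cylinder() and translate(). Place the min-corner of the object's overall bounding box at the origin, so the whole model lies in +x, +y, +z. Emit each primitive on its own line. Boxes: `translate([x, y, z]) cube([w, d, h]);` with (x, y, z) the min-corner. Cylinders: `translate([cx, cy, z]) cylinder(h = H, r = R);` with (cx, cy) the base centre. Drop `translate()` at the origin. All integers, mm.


// leg_h = 755 - 48 = 707
translate([0, 0, 707]) cube([997, 887, 48]);
translate([56, 56, 0]) cylinder(h = 707, r = 35);
translate([941, 56, 0]) cylinder(h = 707, r = 35);
translate([56, 831, 0]) cylinder(h = 707, r = 35);
translate([941, 831, 0]) cylinder(h = 707, r = 35);


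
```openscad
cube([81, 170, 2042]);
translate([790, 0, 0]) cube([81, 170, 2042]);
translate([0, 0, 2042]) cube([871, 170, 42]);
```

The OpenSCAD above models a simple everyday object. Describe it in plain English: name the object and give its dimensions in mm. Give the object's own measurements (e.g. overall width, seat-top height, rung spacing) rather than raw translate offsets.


A door frame. The clear opening is 709 mm wide and 2042 mm high. Two 81 mm wide jambs, 170 mm deep, stand either side of the opening from the floor to the top of the opening. A 42 mm thick head sits across the top of both jambs, spanning the full outside width of the frame.


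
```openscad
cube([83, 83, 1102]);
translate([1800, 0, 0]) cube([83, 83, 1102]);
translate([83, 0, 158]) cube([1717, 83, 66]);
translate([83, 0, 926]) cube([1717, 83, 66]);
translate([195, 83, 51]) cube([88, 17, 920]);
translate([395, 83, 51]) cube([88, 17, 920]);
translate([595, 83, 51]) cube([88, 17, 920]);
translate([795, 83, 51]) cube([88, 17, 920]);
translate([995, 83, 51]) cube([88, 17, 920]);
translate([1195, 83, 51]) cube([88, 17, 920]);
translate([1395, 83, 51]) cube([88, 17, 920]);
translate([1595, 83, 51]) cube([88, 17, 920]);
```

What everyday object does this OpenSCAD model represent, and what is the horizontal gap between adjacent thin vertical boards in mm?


A fence section. The picket gap is 112 mm.

Two posts, two rails, 8 pickets — a fence section. Span 1717 mm holds 8 pickets of 88 mm with 9 equal gaps: ⌊(1717 − 8·88) / 9⌋ = 112 mm.


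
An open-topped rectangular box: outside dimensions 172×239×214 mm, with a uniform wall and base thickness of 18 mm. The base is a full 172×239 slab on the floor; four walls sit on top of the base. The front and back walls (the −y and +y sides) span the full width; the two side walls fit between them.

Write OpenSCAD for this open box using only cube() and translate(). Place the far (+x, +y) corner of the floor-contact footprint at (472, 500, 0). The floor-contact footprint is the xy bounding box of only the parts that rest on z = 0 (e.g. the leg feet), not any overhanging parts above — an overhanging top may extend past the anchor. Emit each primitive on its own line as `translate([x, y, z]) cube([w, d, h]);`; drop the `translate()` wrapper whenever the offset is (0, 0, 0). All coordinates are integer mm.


translate([300, 261, 0]) cube([172, 239, 18]);
translate([300, 261, 18]) cube([172, 18, 196]);
translate([300, 482, 18]) cube([172, 18, 196]);
translate([300, 279, 18]) cube([18, 203, 196]);
translate([454, 279, 18]) cube([18, 203, 196]);


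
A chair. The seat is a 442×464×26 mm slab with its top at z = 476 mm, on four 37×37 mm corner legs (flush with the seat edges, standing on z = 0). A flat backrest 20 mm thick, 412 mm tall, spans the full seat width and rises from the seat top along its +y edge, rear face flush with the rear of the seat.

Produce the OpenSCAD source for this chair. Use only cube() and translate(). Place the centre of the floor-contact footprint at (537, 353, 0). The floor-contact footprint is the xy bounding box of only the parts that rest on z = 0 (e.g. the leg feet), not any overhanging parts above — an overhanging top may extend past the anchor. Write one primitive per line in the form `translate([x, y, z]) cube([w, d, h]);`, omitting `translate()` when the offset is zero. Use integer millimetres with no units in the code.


// leg_h = 476 - 26 = 450
translate([316, 121, 450]) cube([442, 464, 26]);
translate([316, 121, 0]) cube([37, 37, 450]);
translate([721, 121, 0]) cube([37, 37, 450]);
translate([316, 548, 0]) cube([37, 37, 450]);
translate([721, 548, 0]) cube([37, 37, 450]);
translate([316, 565, 476]) cube([442, 20, 412]);


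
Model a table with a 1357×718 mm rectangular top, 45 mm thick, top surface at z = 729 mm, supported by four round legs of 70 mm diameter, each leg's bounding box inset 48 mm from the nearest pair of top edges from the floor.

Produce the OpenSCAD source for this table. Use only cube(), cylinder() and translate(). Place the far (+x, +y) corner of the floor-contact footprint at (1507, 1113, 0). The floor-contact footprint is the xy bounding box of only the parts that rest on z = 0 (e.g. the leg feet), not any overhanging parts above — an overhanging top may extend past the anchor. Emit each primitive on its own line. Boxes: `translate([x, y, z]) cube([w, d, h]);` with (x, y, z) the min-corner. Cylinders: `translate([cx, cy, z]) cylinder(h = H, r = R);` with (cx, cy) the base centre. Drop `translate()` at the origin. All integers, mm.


translate([198, 443, 684]) cube([1357, 718, 45]);
translate([281, 526, 0]) cylinder(h = 684, r = 35);
translate([1472, 526, 0]) cylinder(h = 684, r = 35);
translate([281, 1078, 0]) cylinder(h = 684, r = 35);
translate([1472, 1078, 0]) cylinder(h = 684, r = 35);


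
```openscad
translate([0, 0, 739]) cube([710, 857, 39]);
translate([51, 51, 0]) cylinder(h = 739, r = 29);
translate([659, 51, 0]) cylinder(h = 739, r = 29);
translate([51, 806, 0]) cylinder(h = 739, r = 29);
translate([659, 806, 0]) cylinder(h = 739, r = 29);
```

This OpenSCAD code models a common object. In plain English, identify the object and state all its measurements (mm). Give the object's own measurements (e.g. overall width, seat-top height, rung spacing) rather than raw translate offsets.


A table: top 710 mm (x) × 857 mm (y), 39 mm thick, upper face at z = 778 mm, on four round legs of 58 mm diameter, each leg's bounding box inset 22 mm from the nearest pair of top edges from z = 0 to the bottom of the top.


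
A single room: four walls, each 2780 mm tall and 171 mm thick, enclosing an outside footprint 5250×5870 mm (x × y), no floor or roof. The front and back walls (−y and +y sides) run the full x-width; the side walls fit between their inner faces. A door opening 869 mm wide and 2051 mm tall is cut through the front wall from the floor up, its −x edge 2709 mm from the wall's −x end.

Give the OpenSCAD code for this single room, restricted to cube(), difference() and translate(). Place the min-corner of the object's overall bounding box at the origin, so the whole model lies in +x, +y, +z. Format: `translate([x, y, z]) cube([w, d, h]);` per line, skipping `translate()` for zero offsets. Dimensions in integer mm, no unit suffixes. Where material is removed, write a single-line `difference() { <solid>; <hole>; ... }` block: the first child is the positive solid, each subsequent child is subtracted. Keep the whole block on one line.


difference() { cube([5250, 171, 2780]); translate([2709, 0, 0]) cube([869, 171, 2051]); }
translate([0, 5699, 0]) cube([5250, 171, 2780]);
translate([0, 171, 0]) cube([171, 5528, 2780]);
translate([5079, 171, 0]) cube([171, 5528, 2780]);


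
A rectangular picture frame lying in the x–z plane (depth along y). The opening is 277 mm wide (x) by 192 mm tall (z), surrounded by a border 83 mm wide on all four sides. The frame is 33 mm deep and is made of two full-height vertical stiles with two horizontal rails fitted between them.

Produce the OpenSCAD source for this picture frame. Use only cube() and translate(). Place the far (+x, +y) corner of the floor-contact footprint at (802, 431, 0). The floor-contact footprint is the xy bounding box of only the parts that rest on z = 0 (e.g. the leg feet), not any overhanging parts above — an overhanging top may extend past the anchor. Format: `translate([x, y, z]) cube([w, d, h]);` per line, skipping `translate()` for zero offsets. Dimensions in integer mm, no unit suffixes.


translate([359, 398, 0]) cube([83, 33, 358]);
translate([719, 398, 0]) cube([83, 33, 358]);
translate([442, 398, 0]) cube([277, 33, 83]);
translate([442, 398, 275]) cube([277, 33, 83]);


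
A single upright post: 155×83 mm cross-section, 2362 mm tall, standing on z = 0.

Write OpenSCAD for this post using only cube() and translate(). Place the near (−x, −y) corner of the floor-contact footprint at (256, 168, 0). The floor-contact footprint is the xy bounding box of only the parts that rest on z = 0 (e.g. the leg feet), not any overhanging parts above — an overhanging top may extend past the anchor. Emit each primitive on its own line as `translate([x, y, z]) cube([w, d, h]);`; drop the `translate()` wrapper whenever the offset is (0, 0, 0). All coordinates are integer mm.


translate([256, 168, 0]) cube([155, 83, 2362]);


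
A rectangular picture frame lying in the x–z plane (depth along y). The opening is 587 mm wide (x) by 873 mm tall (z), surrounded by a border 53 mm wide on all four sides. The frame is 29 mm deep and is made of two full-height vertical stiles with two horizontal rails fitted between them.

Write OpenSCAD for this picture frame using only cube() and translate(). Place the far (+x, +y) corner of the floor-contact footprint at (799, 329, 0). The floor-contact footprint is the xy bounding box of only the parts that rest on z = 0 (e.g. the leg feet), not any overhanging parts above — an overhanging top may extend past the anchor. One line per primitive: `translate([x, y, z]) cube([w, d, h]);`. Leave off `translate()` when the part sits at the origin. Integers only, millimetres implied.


translate([106, 300, 0]) cube([53, 29, 979]);
translate([746, 300, 0]) cube([53, 29, 979]);
translate([159, 300, 0]) cube([587, 29, 53]);
translate([159, 300, 926]) cube([587, 29, 53]);


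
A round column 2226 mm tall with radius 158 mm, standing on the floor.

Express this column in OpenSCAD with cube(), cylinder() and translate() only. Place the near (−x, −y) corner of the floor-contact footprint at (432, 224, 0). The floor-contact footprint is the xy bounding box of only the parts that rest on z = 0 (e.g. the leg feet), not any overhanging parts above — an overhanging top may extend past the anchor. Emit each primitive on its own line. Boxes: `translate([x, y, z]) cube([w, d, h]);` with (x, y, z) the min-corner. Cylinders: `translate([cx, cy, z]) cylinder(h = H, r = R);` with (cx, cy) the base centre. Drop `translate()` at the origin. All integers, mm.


translate([590, 382, 0]) cylinder(h = 2226, r = 158);


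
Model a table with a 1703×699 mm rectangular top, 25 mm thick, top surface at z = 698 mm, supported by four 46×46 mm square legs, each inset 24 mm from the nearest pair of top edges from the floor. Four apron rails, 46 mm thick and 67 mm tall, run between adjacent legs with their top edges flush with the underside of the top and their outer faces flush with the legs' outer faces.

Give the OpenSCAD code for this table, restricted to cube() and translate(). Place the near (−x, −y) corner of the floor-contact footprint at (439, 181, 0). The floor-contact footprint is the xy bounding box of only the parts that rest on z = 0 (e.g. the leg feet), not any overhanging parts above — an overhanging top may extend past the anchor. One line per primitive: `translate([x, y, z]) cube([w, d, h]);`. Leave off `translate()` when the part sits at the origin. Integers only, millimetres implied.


translate([415, 157, 673]) cube([1703, 699, 25]);
translate([439, 181, 0]) cube([46, 46, 673]);
translate([2048, 181, 0]) cube([46, 46, 673]);
translate([439, 786, 0]) cube([46, 46, 673]);
translate([2048, 786, 0]) cube([46, 46, 673]);
translate([485, 181, 606]) cube([1563, 46, 67]);
translate([485, 786, 606]) cube([1563, 46, 67]);
translate([439, 227, 606]) cube([46, 559, 67]);
translate([2048, 227, 606]) cube([46, 559, 67]);


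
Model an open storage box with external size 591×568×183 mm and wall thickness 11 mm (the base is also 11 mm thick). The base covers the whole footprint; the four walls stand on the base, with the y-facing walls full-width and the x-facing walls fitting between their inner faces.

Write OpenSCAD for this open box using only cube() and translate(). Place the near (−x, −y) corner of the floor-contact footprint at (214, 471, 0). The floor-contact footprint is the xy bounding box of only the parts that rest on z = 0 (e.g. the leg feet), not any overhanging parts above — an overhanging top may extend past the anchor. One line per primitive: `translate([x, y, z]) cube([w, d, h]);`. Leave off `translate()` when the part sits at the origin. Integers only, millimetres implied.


translate([214, 471, 0]) cube([591, 568, 11]);
translate([214, 471, 11]) cube([591, 11, 172]);
translate([214, 1028, 11]) cube([591, 11, 172]);
translate([214, 482, 11]) cube([11, 546, 172]);
translate([794, 482, 11]) cube([11, 546, 172]);


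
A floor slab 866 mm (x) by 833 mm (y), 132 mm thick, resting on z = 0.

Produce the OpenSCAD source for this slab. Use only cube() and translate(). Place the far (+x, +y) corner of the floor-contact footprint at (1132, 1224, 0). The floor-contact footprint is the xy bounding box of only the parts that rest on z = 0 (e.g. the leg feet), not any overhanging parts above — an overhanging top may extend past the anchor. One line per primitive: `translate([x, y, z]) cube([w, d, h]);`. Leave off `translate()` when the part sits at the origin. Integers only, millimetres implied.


translate([266, 391, 0]) cube([866, 833, 132]);


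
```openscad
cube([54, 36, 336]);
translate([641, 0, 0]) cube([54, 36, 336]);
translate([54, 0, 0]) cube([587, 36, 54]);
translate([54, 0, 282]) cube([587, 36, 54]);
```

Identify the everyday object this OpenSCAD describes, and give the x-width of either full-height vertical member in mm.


A picture frame. The border width is 54 mm.

Four thin pieces enclosing a rectangular opening — a picture frame. The two full-height stiles are 336 mm tall; the top rail sits at z = 282 and is 54 mm tall, so the border above the opening is 336 − 282 = 54 mm, matching the stile x-width.


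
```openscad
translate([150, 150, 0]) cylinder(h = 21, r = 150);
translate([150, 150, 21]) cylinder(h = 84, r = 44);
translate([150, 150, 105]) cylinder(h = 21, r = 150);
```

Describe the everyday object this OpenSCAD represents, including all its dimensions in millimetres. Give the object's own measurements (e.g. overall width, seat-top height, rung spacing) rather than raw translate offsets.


A spool: two coaxial disc flanges of radius 150 mm and thickness 21 mm, joined by a core cylinder of radius 44 mm and height 84 mm. The lower flange rests on z = 0 and the three cylinders share a vertical axis.


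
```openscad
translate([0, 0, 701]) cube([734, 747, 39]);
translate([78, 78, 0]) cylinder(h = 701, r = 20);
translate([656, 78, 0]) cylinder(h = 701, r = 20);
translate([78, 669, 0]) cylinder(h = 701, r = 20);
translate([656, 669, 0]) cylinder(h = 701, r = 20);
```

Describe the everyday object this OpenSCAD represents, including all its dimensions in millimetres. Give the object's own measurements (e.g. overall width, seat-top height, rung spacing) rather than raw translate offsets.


A rectangular dining table. The top is 734×747×39 mm with its upper surface at z = 740 mm. It stands on four round legs of 40 mm diameter, each leg's bounding box inset 58 mm from the nearest pair of top edges, running from the floor to the underside of the top.


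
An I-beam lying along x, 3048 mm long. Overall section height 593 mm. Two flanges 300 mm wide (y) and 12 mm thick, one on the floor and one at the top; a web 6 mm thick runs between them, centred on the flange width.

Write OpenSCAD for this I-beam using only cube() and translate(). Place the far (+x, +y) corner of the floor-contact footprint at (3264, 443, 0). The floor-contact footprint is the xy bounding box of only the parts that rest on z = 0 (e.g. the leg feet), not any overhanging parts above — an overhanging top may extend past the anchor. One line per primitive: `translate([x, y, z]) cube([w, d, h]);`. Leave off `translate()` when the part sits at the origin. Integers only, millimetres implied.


translate([216, 143, 0]) cube([3048, 300, 12]);
translate([216, 290, 12]) cube([3048, 6, 569]);
translate([216, 143, 581]) cube([3048, 300, 12]);


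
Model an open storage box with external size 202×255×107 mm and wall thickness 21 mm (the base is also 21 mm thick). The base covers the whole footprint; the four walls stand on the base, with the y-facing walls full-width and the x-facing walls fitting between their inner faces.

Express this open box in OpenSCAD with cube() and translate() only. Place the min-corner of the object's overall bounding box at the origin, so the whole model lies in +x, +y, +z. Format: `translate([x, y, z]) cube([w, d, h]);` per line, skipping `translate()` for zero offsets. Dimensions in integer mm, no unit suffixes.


cube([202, 255, 21]);
translate([0, 0, 21]) cube([202, 21, 86]);
translate([0, 234, 21]) cube([202, 21, 86]);
translate([0, 21, 21]) cube([21, 213, 86]);
translate([181, 21, 21]) cube([21, 213, 86]);


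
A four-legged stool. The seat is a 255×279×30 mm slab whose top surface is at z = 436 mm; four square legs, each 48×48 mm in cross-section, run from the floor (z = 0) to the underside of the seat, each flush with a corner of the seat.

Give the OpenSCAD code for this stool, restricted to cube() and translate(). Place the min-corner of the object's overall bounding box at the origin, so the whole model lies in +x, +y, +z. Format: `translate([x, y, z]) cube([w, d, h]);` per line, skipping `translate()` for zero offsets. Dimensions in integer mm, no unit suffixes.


translate([0, 0, 406]) cube([255, 279, 30]);
cube([48, 48, 406]);
translate([207, 0, 0]) cube([48, 48, 406]);
translate([0, 231, 0]) cube([48, 48, 406]);
translate([207, 231, 0]) cube([48, 48, 406]);


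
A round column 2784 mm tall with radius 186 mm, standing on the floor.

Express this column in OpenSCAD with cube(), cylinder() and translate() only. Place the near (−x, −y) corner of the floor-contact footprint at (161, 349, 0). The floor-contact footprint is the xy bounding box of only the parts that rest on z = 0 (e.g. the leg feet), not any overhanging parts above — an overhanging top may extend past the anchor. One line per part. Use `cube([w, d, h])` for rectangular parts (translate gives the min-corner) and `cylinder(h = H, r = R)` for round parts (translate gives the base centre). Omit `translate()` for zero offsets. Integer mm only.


translate([347, 535, 0]) cylinder(h = 2784, r = 186);


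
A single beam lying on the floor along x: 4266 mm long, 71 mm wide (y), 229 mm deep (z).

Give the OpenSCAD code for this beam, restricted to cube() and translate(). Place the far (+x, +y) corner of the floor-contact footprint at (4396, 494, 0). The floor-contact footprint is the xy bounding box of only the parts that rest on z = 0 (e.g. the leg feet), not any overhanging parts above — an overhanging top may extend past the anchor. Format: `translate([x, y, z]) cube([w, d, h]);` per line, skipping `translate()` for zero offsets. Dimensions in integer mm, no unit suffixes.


translate([130, 423, 0]) cube([4266, 71, 229]);


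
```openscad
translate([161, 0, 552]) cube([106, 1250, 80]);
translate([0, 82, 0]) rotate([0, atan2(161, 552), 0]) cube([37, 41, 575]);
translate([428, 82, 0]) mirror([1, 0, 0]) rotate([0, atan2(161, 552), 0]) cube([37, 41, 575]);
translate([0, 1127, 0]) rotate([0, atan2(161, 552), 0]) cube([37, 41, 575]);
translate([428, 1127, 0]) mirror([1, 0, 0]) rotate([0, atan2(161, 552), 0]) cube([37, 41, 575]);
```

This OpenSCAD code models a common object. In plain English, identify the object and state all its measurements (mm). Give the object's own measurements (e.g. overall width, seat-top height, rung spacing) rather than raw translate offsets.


A sawhorse. A 106×1250×80 mm beam (x, y, z) sits on two A-frame leg pairs. Each pair is two raked legs of 37×41 mm section (41 mm along y) splaying symmetrically in x. Each leg rises 552 mm vertically over 161 mm of horizontal reach and is 575 mm long along its own axis. Every leg's outer bottom edge rests on the floor and its outer top edge meets a bottom edge of the beam — the left legs (tilting toward +x) meet the beam's −x bottom edge, the right legs (their mirror images, tilting toward −x) meet its +x bottom edge — so the leg tops tuck under the beam, the beam's underside is 552 mm above the floor, and the feet are 428 mm apart outside-to-outside with the beam centred between them. The two leg pairs are set in 82 mm from either end of the beam.


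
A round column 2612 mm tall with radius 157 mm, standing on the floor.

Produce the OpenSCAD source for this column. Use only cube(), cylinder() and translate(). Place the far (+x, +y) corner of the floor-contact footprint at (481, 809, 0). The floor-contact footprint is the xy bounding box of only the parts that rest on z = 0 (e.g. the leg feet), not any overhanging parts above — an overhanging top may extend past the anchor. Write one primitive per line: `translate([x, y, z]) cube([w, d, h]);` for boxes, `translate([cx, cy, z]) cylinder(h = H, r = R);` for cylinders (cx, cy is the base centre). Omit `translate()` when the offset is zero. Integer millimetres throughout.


translate([324, 652, 0]) cylinder(h = 2612, r = 157);


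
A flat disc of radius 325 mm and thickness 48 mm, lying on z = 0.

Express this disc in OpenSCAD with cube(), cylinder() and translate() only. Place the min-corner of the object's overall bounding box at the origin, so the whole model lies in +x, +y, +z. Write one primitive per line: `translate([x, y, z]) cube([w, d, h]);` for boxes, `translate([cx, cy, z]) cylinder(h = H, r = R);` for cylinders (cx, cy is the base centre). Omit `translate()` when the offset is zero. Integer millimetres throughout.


translate([325, 325, 0]) cylinder(h = 48, r = 325);


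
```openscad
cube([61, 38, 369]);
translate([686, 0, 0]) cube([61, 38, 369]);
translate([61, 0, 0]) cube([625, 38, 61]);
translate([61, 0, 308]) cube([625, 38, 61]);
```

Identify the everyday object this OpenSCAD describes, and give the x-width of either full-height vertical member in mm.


A picture frame. The border width is 61 mm.

Four thin pieces enclosing a rectangular opening — a picture frame. The two full-height stiles are 369 mm tall; the top rail sits at z = 308 and is 61 mm tall, so the border above the opening is 369 − 308 = 61 mm, matching the stile x-width.


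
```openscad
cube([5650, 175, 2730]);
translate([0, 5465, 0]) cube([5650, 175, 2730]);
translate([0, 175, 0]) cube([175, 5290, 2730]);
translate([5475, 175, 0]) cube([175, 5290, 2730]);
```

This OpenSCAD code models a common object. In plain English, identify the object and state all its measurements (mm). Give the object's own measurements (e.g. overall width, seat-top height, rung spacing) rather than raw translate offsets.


The wall frame of a small rectangular building: four walls, each 2730 mm tall and 175 mm thick, enclosing a footprint 5650 mm (x) by 5640 mm (y) outside-to-outside, with no floor or roof. The front and back walls (the −y and +y sides) span the full width; the two side walls fit between them.


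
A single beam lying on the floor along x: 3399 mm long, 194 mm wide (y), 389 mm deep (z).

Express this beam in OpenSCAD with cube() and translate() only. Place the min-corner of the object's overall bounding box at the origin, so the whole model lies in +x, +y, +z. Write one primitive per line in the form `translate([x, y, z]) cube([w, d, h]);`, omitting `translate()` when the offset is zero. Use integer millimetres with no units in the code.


cube([3399, 194, 389]);


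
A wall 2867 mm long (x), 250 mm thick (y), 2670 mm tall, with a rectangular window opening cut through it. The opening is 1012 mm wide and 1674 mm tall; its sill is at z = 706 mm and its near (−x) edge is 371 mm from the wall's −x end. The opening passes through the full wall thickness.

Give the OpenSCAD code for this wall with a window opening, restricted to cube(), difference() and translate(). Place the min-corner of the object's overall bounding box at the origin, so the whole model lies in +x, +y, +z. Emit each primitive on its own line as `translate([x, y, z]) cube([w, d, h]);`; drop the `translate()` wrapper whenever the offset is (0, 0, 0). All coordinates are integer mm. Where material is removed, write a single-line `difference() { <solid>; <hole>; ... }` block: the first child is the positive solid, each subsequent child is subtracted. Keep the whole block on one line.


difference() { cube([2867, 250, 2670]); translate([371, 0, 706]) cube([1012, 250, 1674]); }


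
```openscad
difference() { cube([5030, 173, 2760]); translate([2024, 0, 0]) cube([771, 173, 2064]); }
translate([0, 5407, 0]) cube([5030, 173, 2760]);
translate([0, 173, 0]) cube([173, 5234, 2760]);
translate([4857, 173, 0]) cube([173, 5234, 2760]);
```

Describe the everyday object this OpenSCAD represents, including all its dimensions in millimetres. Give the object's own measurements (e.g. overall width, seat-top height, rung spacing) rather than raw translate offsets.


A single room: four walls, each 2760 mm tall and 173 mm thick, enclosing an outside footprint 5030×5580 mm (x × y), no floor or roof. The front and back walls (−y and +y sides) run the full x-width; the side walls fit between their inner faces. A door opening 771 mm wide and 2064 mm tall is cut through the front wall from the floor up, its −x edge 2024 mm from the wall's −x end.


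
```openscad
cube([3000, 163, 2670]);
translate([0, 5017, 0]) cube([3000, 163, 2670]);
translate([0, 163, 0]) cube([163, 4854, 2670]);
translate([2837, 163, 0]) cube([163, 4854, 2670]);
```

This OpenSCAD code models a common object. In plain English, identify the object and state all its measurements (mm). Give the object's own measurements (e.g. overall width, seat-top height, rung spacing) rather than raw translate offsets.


The wall frame of a small rectangular building: four walls, each 2670 mm tall and 163 mm thick, enclosing a footprint 3000 mm (x) by 5180 mm (y) outside-to-outside, with no floor or roof. The front and back walls (the −y and +y sides) span the full width; the two side walls fit between them.


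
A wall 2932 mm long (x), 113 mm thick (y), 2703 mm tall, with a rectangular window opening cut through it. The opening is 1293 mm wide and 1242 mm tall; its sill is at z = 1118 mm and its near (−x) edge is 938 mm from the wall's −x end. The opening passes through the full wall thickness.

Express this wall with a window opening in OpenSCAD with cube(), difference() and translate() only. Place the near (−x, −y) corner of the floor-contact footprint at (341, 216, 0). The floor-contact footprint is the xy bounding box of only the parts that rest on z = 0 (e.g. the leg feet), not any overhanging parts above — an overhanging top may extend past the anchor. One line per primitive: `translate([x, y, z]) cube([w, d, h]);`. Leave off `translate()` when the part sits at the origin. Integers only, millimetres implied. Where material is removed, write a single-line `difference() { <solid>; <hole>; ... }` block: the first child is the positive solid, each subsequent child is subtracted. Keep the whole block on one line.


difference() { translate([341, 216, 0]) cube([2932, 113, 2703]); translate([1279, 216, 1118]) cube([1293, 113, 1242]); }


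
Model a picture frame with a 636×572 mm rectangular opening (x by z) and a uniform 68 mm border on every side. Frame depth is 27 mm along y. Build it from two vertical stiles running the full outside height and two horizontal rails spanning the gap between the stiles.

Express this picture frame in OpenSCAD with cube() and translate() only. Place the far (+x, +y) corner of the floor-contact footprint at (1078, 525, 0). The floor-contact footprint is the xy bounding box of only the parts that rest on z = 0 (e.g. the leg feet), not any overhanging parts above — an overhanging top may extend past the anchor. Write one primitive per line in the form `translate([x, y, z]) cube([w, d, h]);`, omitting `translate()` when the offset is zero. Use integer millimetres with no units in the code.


translate([306, 498, 0]) cube([68, 27, 708]);
translate([1010, 498, 0]) cube([68, 27, 708]);
translate([374, 498, 0]) cube([636, 27, 68]);
translate([374, 498, 640]) cube([636, 27, 68]);


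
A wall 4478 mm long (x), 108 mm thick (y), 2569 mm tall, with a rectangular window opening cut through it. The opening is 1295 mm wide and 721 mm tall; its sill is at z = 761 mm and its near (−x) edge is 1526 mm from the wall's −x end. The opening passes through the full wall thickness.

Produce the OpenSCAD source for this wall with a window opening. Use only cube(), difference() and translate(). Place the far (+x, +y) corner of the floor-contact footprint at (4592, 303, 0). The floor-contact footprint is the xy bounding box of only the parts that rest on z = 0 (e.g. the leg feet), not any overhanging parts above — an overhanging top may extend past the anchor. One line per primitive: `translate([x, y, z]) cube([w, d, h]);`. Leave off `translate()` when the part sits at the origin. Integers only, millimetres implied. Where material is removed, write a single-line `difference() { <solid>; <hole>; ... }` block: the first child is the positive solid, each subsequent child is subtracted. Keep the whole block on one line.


difference() { translate([114, 195, 0]) cube([4478, 108, 2569]); translate([1640, 195, 761]) cube([1295, 108, 721]); }


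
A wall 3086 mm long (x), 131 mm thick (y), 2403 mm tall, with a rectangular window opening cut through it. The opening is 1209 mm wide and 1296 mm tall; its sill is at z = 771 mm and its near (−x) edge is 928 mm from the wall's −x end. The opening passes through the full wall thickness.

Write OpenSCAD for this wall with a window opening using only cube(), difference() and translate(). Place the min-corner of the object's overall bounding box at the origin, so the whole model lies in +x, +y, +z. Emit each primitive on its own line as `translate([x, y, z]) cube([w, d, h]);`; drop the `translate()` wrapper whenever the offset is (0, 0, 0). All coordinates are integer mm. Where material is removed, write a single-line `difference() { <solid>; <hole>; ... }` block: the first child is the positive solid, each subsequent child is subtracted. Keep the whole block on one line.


difference() { cube([3086, 131, 2403]); translate([928, 0, 771]) cube([1209, 131, 1296]); }


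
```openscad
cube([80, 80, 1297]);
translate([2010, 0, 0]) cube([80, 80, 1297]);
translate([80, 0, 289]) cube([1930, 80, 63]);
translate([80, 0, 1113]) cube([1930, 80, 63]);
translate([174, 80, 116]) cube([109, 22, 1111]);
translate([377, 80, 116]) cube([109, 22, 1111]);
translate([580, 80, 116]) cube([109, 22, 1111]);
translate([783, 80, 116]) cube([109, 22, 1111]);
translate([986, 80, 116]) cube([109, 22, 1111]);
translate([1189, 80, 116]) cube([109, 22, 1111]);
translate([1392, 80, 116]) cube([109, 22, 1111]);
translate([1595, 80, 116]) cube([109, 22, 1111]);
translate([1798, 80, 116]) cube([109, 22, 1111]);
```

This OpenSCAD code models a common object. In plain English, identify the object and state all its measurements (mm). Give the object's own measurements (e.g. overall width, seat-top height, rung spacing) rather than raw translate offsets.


A fence section. Two 80×80 mm posts, 1297 mm tall, stand on the floor with a clear span of 1930 mm between their inner faces. Two horizontal rails of 80×63 mm section span the gap between the posts with their undersides at z = 289 mm and z = 1113 mm, flush with the posts' −y face. 9 pickets, each 109 mm wide, 22 mm thick and 1111 mm tall, are fixed to the +y face of the rails with their bottoms at z = 116 mm, spaced across the span with a 94 mm gap after the −x post and between neighbouring pickets, with 103 mm left before the +x post.


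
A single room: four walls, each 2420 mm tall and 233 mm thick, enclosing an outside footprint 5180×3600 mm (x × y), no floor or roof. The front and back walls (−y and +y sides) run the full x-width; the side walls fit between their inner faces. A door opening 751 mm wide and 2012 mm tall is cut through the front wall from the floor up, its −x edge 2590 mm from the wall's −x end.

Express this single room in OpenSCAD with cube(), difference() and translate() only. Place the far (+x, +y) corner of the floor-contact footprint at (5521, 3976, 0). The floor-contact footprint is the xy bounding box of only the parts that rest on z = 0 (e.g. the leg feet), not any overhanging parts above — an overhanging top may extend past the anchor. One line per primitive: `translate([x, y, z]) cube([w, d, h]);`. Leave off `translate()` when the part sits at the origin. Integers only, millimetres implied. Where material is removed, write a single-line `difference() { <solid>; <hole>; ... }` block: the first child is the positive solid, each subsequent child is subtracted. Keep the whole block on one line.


difference() { translate([341, 376, 0]) cube([5180, 233, 2420]); translate([2931, 376, 0]) cube([751, 233, 2012]); }
translate([341, 3743, 0]) cube([5180, 233, 2420]);
translate([341, 609, 0]) cube([233, 3134, 2420]);
translate([5288, 609, 0]) cube([233, 3134, 2420]);


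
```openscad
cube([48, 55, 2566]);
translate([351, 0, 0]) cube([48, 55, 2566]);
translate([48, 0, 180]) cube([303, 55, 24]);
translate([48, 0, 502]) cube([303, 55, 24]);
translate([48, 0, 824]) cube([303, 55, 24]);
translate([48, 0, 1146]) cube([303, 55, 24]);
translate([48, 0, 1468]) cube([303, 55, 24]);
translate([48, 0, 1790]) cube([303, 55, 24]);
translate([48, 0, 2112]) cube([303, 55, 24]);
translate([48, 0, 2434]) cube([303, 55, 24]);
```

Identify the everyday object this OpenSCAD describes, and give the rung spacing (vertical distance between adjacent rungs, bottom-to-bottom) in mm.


A ladder. The rung spacing is 322 mm.

Two tall 48×55 posts with 8 short bars between them — a ladder. Adjacent rungs sit at z = 180 and z = 502, so the spacing is 502 − 180 = 322 mm.
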